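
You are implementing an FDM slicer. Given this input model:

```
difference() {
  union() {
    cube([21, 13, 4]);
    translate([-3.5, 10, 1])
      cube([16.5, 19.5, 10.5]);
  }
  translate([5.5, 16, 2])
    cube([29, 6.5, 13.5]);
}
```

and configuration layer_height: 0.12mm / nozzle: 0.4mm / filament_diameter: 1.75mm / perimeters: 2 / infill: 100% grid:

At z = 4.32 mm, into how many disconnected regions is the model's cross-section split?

1

At z = 4.32 mm: the cube is absent (z outside [0, 4]); the cube at (-3.5, 10) is present — its section is the full 16.5×19.5 rectangle; Combining (union): only the 16.5×19.5 cube at (-3.5, 10) is present, so the union is just that shape — 1 connected region; the 29×6.5 cube at (5.5, 16) contributes its full rectangle; Taking the first minus the rest: starting from that combined region, the 29×6.5 cube at (5.5, 16) partially overlaps it — only the 48.75 mm² overlap (of its 188.50 mm²) is removed, clipping the outline — 1 connected region. The result has 1 disconnected region.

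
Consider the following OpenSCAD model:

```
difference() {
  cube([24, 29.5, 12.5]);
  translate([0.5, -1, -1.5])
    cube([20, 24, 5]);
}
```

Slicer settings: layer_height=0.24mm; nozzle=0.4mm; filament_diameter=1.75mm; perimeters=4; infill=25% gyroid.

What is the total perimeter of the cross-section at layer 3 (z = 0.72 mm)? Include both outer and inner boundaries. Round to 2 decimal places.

153.00 mm

At z = 0.72 mm: the cube (footprint 24×29.5) is included at this height (perimeter 107.00 mm); the cube at (0.5, -1) is present — its section is the full 20×24 rectangle (perimeter 88.00 mm); Taking the first minus the rest: starting from the 24×29.5 cube, the 20×24 cube at (0.5, -1) partially overlaps it — only the 460.00 mm² overlap (of its 480.00 mm²) is removed, clipping the outline — boundary = 153.00 mm. Overall, the cross-section is a single solid region. Total boundary length (outer) = 153.00 mm.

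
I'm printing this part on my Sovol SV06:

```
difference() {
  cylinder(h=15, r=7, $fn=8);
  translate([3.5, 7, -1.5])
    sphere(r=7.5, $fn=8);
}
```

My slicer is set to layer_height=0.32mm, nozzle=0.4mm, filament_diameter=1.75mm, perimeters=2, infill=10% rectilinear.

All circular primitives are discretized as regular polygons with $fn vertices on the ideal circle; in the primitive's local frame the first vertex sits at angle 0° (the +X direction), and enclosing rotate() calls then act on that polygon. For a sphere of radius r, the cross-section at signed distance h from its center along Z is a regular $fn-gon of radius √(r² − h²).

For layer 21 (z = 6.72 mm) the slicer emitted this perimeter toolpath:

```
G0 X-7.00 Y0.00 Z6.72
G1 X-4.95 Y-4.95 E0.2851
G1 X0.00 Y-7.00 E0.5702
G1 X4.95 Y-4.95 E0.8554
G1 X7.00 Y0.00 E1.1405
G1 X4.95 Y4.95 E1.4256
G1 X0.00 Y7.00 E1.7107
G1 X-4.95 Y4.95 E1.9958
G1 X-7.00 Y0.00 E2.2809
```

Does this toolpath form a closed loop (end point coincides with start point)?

Start point (G0): (-7.00, 0.00). End point (last G1): the path returns to the start — closed.

yes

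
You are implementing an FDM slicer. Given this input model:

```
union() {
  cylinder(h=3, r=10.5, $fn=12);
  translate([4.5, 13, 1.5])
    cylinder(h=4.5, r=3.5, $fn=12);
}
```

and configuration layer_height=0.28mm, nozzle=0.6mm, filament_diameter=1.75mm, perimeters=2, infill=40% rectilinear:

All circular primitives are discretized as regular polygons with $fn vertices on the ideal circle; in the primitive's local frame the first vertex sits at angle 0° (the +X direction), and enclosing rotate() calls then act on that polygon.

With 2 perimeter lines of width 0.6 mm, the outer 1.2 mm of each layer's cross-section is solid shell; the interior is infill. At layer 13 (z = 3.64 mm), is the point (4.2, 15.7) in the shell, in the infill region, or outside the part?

At z = 3.64 mm: the cylinder is not intersected at this z (z outside [0, 3]); the r=3.5 cylinder at (4.5, 13) gives a regular 12-gon of circumradius 3.5 (constant along its height); Taking the union: only the r=3.5 cylinder at (4.5, 13) is present, so the union is just that shape — 1 connected region. Overall, the cross-section is a single solid region. The nearest boundary edge runs (4.50, 16.50)→(2.75, 16.03); distance from the point to it = 0.70 mm. The point is inside the cross-section, 0.70 mm from the nearest boundary — within the 1.2 mm shell band (2 × 0.6).

shell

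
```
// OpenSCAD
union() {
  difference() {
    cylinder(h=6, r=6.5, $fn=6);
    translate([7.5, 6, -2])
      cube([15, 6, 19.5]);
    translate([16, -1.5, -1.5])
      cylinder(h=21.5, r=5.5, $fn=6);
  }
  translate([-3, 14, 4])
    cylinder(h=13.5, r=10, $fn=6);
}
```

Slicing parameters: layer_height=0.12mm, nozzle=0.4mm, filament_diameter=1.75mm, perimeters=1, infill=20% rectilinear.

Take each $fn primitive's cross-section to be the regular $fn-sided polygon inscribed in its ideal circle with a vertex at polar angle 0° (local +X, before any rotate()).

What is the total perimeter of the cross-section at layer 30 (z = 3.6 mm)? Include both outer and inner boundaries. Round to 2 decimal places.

39.00 mm

At z = 3.6 mm: the r=6.5 cylinder gives a regular 6-gon of circumradius 6.5 (constant along its height) (perimeter = 2·6·6.500·sin(180°/6) = 39.00 mm); the cube at (7.5, 6) is present — its section is the full 15×6 rectangle (perimeter 42.00 mm); the r=5.5 cylinder at (16, -1.5) contributes a regular 6-gon of circumradius 5.5 (perimeter = 2·6·5.500·sin(180°/6) = 33.00 mm); Subtracting the remaining from the first: starting from the r=6.5 cylinder, the 15×6 cube at (7.5, 6) misses the remaining region (no effect); the r=5.5 cylinder at (16, -1.5) misses the remaining region (no effect) — boundary = 39.00 mm; the cylinder at (-3, 14) is not intersected at this z (z outside [4, 17.5]); Merging all regions: only that combined region is present, so the union is just that shape — boundary = 39.00 mm. Overall, the cross-section is a single solid region. Total boundary length (outer) = 39.00 mm.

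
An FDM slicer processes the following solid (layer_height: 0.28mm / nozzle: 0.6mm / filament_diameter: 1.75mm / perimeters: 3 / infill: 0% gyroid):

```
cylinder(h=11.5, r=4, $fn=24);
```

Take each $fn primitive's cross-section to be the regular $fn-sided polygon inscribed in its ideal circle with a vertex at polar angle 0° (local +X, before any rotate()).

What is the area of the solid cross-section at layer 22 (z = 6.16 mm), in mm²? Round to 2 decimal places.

At z = 6.16 mm: the r=4 cylinder contributes a regular 24-gon of circumradius 4 (area = (24/2)·4.000²·sin(360°/24) = 49.69 mm²). Overall, the cross-section is a single solid region. Net area = 49.69 mm².

49.69 mm²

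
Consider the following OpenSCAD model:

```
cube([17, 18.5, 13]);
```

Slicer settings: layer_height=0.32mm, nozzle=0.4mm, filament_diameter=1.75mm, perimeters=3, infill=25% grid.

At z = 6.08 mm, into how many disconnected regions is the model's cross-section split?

At z = 6.08 mm: the cube (footprint 17×18.5) is included at this height. The result has 1 disconnected region.

1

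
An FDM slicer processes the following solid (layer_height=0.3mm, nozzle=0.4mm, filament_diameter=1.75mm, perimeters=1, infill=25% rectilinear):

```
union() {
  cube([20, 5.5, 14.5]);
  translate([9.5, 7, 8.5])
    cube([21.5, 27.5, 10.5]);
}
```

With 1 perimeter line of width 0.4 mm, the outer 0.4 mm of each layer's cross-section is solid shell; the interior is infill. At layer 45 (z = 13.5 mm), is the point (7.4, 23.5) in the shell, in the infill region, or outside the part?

At z = 13.5 mm: the cube (footprint 20×5.5) is included at this height; the cube at (9.5, 7) (footprint 21.5×27.5) is included at this height; Combining (union): the 2 present regions are separate (no shared area or edge), so areas and boundary lengths simply add and each stays a separate island — 2 connected regions. Overall, the cross-section has 2 separate islands. The nearest boundary edge runs (9.50, 7.00)→(9.50, 34.50); distance from the point to it = 2.10 mm. The point is not inside any of the regions above, so it lies outside the cross-section (2.10 mm from the nearest boundary).

outside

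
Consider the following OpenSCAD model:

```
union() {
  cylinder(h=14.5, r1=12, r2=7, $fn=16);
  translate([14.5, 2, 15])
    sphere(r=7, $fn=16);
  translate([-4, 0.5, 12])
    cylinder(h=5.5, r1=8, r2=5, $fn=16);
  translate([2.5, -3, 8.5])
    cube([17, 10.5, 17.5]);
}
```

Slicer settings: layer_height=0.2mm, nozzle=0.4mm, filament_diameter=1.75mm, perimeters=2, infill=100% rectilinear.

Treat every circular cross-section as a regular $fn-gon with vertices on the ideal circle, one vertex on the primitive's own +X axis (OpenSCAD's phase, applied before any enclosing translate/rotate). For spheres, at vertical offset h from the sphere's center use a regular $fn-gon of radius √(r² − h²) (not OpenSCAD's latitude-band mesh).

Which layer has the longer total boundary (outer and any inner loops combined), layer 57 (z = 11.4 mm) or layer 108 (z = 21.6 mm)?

Layer 57 (z = 11.4): the cone (r1=12→r2=7) has section circumradius 8.069 here — a regular 16-gon (perimeter = 2·16·8.069·sin(180°/16) = 50.37 mm); the r=7 sphere at (14.5, 2) slices to a regular 16-gon of circumradius 6.003 (√(r²−h²) with h=3.6 from center) (perimeter = 2·16·6.003·sin(180°/16) = 37.48 mm); the cone at (-4, 0.5) does not reach this height (z outside [12, 17.5]); the cube at (2.5, -3) (footprint 17×10.5) is included at this height (perimeter 55.00 mm); Combining (union): the regions partially overlap (shared area 147.14 mm²), so the edge portions inside another operand are dropped and the merged outline is re-measured after clipping — boundary = 77.77 mm. So its perimeter = 77.77 mm. Layer 108 (z = 21.6): the cone is not intersected at this z (z outside [0, 14.5]); the sphere at (14.5, 2): section is a regular 16-gon, circumradius = √(r²−h²) = √(7²−6.6²) = 2.332 (perimeter = 2·16·2.332·sin(180°/16) = 14.56 mm); the cone at (-4, 0.5) does not reach this height (z outside [12, 17.5]); the cube at (2.5, -3) (footprint 17×10.5) is included at this height (perimeter 55.00 mm); Taking the union: the r=7 sphere at (14.5, 2) lies entirely inside the 17×10.5 cube at (2.5, -3), so the union is just the 17×10.5 cube at (2.5, -3) — boundary = 55.00 mm. So its perimeter = 55.00 mm. Layer 57 is larger (77.77 vs 55.00 mm).

layer 57 (z = 11.4 mm)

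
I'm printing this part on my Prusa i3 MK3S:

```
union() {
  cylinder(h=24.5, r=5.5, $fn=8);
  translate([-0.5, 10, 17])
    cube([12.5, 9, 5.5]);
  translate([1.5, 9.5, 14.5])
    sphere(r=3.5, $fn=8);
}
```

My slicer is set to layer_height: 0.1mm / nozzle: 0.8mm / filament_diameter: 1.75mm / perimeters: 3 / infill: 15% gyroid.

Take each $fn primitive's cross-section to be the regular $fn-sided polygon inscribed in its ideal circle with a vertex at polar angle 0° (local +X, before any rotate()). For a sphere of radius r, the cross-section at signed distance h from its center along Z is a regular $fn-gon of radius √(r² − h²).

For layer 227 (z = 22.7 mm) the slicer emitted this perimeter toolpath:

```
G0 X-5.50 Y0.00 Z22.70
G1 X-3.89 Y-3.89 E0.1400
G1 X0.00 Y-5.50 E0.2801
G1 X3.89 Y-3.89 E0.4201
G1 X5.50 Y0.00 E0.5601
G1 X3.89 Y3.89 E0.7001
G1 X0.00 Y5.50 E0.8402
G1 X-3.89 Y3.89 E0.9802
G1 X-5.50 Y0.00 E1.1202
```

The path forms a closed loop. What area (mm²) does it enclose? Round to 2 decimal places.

Apply the shoelace formula to the sequence of (X, Y) vertices; enclosed area = 85.58 mm².

85.58 mm²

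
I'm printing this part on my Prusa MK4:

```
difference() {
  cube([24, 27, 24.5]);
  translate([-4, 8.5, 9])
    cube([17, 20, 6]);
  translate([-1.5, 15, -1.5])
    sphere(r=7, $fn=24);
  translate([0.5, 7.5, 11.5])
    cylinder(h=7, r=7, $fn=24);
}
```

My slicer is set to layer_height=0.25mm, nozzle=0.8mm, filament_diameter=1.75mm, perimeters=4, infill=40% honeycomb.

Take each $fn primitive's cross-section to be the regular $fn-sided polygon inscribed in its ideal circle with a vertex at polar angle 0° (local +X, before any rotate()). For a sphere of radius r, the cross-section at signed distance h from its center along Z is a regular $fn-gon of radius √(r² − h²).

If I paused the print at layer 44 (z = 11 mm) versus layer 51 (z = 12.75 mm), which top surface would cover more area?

Layer 44 (z = 11): the cube is present — its section is the full 24×27 rectangle (area 648.00 mm²); the cube at (-4, 8.5) (footprint 17×20) is included at this height (area 340.00 mm²); the sphere at (-1.5, 15) does not reach this height (|z−center|=12.500 > r=7); the cylinder at (0.5, 7.5) does not reach this height (z outside [11.5, 18.5]); After the difference (first − rest): starting from the 24×27 cube (648.00 mm²), the 17×20 cube at (-4, 8.5) partially overlaps it — only the 240.50 mm² overlap (of its 340.00 mm²) is removed, clipping the outline — area = 407.50 mm². So its area = 407.50 mm². Layer 51 (z = 12.75): the cube is present — its section is the full 24×27 rectangle (area 648.00 mm²); the 17×20 cube at (-4, 8.5) contributes its full rectangle (area 340.00 mm²); the sphere at (-1.5, 15) is absent (|z−center|=14.250 > r=7); the cylinder at (0.5, 7.5): section is a regular 24-gon, circumradius r=7 (area = (24/2)·7.000²·sin(360°/24) = 152.19 mm²); Taking the first minus the rest: starting from the 24×27 cube (648.00 mm²), the 17×20 cube at (-4, 8.5) partially overlaps it — only the 240.50 mm² overlap (of its 340.00 mm²) is removed, clipping the outline; the r=7 cylinder at (0.5, 7.5) partially overlaps it — only the 48.96 mm² overlap (of its 152.19 mm²) is removed, clipping the outline — area = 358.54 mm². So its area = 358.54 mm². Layer 44 is larger (407.50 vs 358.54 mm²).

layer 44 (z = 11 mm)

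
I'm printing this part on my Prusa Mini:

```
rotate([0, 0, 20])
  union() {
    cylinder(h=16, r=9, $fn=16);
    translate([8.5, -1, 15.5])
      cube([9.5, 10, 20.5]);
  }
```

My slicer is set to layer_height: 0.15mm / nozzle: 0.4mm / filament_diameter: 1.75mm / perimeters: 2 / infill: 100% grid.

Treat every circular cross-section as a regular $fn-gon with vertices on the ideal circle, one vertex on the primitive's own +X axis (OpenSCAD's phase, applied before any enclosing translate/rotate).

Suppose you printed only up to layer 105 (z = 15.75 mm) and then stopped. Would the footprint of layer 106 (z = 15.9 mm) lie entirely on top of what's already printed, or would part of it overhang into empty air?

entirely on top

Compare the two slices. At z = 15.75: the r=9 cylinder contributes a regular 16-gon of circumradius 9 (area = (16/2)·9.000²·sin(360°/16) = 247.98 mm²); the 9.5×10 cube at (8.5, -1) contributes its full rectangle (area 95.00 mm²); Merging all regions: the regions partially overlap — summed areas 342.98 mm² minus the doubly-counted overlap 1.03 mm² gives 341.95 mm² — area = 341.95 mm²; (whole slice rotated 20° about Z — lengths, areas and connectivity unchanged). At z = 15.9: the r=9 cylinder gives a regular 16-gon of circumradius 9 (constant along its height) (area = (16/2)·9.000²·sin(360°/16) = 247.98 mm²); the 9.5×10 cube at (8.5, -1) contributes its full rectangle (area 95.00 mm²); Taking the union: the regions partially overlap — summed areas 342.98 mm² minus the doubly-counted overlap 1.03 mm² gives 341.95 mm² — area = 341.95 mm²; (whole slice rotated 20° about Z — lengths, areas and connectivity unchanged). Checking containment: the cross-section at z = 15.9 is a subset of the cross-section at z = 15.75.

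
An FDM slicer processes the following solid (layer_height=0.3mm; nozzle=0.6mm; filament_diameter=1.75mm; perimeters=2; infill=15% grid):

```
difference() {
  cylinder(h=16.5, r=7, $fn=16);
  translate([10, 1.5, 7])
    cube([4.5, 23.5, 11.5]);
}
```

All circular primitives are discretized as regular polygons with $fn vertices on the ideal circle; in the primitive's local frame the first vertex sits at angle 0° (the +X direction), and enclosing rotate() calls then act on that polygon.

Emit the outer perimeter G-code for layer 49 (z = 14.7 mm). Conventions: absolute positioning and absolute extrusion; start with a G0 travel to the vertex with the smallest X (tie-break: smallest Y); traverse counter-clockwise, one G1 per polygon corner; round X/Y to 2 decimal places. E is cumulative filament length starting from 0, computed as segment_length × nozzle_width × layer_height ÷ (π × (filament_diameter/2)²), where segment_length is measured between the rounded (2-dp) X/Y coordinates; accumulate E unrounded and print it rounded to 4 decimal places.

G0 X-7.00 Y0.00 Z14.70
G1 X-6.47 Y-2.68 E0.2044
G1 X-4.95 Y-4.95 E0.4089
G1 X-2.68 Y-6.47 E0.6133
G1 X0.00 Y-7.00 E0.8178
G1 X2.68 Y-6.47 E1.0222
G1 X4.95 Y-4.95 E1.2267
G1 X6.47 Y-2.68 E1.4311
G1 X7.00 Y0.00 E1.6355
G1 X6.47 Y2.68 E1.8400
G1 X4.95 Y4.95 E2.0444
G1 X2.68 Y6.47 E2.2489
G1 X0.00 Y7.00 E2.4533
G1 X-2.68 Y6.47 E2.6578
G1 X-4.95 Y4.95 E2.8622
G1 X-6.47 Y2.68 E3.0666
G1 X-7.00 Y0.00 E3.2711

At z = 14.7 mm: the r=7 cylinder gives a regular 16-gon of circumradius 7 (constant along its height); the cube at (10, 1.5) is present — its section is the full 4.5×23.5 rectangle; Subtracting the remaining from the first: starting from the r=7 cylinder, the 4.5×23.5 cube at (10, 1.5) misses the remaining region (no effect) — 1 connected region. The outline is a single polygon with 16 vertices. Extrusion per mm of travel: 0.6 × 0.3 / (π × 0.875²) = 0.074835. Accumulating E over each segment gives final E = 3.2711.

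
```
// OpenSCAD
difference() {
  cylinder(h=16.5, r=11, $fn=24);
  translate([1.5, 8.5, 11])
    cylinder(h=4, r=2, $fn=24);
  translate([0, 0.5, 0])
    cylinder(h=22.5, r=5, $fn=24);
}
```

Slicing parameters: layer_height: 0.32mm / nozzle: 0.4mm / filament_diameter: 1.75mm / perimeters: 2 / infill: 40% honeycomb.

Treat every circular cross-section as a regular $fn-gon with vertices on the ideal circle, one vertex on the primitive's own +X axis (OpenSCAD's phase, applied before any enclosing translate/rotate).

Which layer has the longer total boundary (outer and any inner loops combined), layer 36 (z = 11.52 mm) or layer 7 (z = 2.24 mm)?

Layer 36 (z = 11.52): the cylinder: section is a regular 24-gon, circumradius r=11 (perimeter = 2·24·11.000·sin(180°/24) = 68.92 mm); the r=2 cylinder at (1.5, 8.5) gives a regular 24-gon of circumradius 2 (constant along its height) (perimeter = 2·24·2.000·sin(180°/24) = 12.53 mm); the r=5 cylinder at (0, 0.5) gives a regular 24-gon of circumradius 5 (constant along its height) (perimeter = 2·24·5.000·sin(180°/24) = 31.33 mm); Subtracting the remaining from the first: starting from the r=11 cylinder, the r=2 cylinder at (1.5, 8.5) lies wholly inside it (removes its full 12.42 mm² and its 12.53 mm outline becomes a hole wall); the r=5 cylinder at (0, 0.5) lies wholly inside it (removes its full 77.65 mm² and its 31.33 mm outline becomes a hole wall) — boundary (outer + 2 inner loops) = 112.77 mm. So its perimeter = 112.77 mm. Layer 7 (z = 2.24): the r=11 cylinder gives a regular 24-gon of circumradius 11 (constant along its height) (perimeter = 2·24·11.000·sin(180°/24) = 68.92 mm); the cylinder at (1.5, 8.5) does not reach this height (z outside [11, 15]); the r=5 cylinder at (0, 0.5) gives a regular 24-gon of circumradius 5 (constant along its height) (perimeter = 2·24·5.000·sin(180°/24) = 31.33 mm); Taking the first minus the rest: starting from the r=11 cylinder, the r=5 cylinder at (0, 0.5) lies wholly inside it (removes its full 77.65 mm² and its 31.33 mm outline becomes a hole wall) — boundary (outer + 1 inner loop) = 100.24 mm. So its perimeter = 100.24 mm. Layer 36 is larger (112.77 vs 100.24 mm).

layer 36 (z = 11.52 mm)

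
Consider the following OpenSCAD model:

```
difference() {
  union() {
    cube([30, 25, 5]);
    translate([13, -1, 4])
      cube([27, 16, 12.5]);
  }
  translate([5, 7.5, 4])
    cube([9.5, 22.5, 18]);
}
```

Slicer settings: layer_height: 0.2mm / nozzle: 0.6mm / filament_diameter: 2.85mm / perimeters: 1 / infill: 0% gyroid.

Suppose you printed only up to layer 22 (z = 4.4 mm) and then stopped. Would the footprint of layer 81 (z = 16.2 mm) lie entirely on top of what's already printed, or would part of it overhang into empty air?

entirely on top

Compare the two slices. At z = 4.4: the cube is present — its section is the full 30×25 rectangle (area 750.00 mm²); the 27×16 cube at (13, -1) contributes its full rectangle (area 432.00 mm²); Taking the union: the regions partially overlap — summed areas 1182.00 mm² minus the doubly-counted overlap 255.00 mm² gives 927.00 mm² — area = 927.00 mm²; the cube at (5, 7.5) is present — its section is the full 9.5×22.5 rectangle (area 213.75 mm²); Taking the first minus the rest: starting from that combined region (927.00 mm²), the 9.5×22.5 cube at (5, 7.5) partially overlaps it — only the 166.25 mm² overlap (of its 213.75 mm²) is removed, clipping the outline — area = 760.75 mm². At z = 16.2: the cube does not reach this height (z outside [0, 5]); the cube at (13, -1) is present — its section is the full 27×16 rectangle (area 432.00 mm²); Merging all regions: only the 27×16 cube at (13, -1) is present, so the union is just that shape — area = 432.00 mm²; the cube at (5, 7.5) is present — its section is the full 9.5×22.5 rectangle (area 213.75 mm²); Subtracting the remaining from the first: starting from the result so far (432.00 mm²), the 9.5×22.5 cube at (5, 7.5) partially overlaps it — only the 11.25 mm² overlap (of its 213.75 mm²) is removed, clipping the outline — area = 420.75 mm². Checking containment: the cross-section at z = 16.2 is a subset of the cross-section at z = 4.4.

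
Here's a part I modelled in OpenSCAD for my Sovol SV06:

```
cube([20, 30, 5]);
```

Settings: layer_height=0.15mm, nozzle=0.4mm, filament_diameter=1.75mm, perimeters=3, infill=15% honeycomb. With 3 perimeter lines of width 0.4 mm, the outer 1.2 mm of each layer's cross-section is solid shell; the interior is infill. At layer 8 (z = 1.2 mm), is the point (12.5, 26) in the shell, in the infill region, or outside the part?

infill

At z = 1.2 mm: the cube is present — its section is the full 20×30 rectangle. Overall, the cross-section is a single solid region. The nearest boundary edge runs (20.00, 30.00)→(0.00, 30.00); distance from the point to it = 4.00 mm. The point is inside the cross-section and 4.00 mm from the nearest boundary — more than the 1.2 mm shell width (3 × 0.4), so it's in the infill interior.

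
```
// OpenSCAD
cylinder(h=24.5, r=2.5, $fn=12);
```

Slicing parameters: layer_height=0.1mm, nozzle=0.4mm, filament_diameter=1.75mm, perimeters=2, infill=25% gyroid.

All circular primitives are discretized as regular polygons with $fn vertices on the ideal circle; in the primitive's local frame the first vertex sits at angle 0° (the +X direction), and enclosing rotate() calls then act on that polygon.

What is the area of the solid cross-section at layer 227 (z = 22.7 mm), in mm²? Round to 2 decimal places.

18.75 mm²

At z = 22.7 mm: the cylinder: section is a regular 12-gon, circumradius r=2.5 (area = (12/2)·2.500²·sin(360°/12) = 18.75 mm²). Overall, the cross-section is a single solid region. Net area = 18.75 mm².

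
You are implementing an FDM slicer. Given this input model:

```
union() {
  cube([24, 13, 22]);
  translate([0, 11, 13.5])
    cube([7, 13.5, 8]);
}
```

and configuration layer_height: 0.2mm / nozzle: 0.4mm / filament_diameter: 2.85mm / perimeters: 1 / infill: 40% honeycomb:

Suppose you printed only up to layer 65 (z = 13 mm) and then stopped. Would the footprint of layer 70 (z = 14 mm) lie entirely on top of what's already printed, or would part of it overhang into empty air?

Compare the two slices. At z = 13: the cube is present — its section is the full 24×13 rectangle (area 312.00 mm²); the cube at (0, 11) is not intersected at this z (z outside [13.5, 21.5]); Taking the union: only the 24×13 cube is present, so the union is just that shape — area = 312.00 mm². At z = 14: the cube is present — its section is the full 24×13 rectangle (area 312.00 mm²); the cube at (0, 11) is present — its section is the full 7×13.5 rectangle (area 94.50 mm²); Taking the union: the regions partially overlap — summed areas 406.50 mm² minus the doubly-counted overlap 14.00 mm² gives 392.50 mm² — area = 392.50 mm². Checking containment: at z = 14 the cross-section extends beyond the z = 13 cross-section by about 80.50 mm².

part overhangs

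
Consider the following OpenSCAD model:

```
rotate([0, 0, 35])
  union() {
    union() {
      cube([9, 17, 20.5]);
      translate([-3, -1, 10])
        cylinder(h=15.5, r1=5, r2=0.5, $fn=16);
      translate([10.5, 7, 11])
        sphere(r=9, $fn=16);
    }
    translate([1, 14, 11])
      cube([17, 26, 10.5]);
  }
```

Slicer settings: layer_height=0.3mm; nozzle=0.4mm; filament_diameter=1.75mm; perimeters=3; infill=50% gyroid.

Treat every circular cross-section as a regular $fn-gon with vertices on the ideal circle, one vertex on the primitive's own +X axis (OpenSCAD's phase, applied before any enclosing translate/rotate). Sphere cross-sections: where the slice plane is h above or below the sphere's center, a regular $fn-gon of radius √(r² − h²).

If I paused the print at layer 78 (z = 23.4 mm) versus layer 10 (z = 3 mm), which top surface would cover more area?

layer 10 (z = 3 mm)

Layer 78 (z = 23.4): the cube is not intersected at this z (z outside [0, 20.5]); the cone at (-3, -1) contributes a regular 16-gon of circumradius 1.110 (interpolated between r1=5 and r2=0.5 at t=0.865) (area = (16/2)·1.110²·sin(360°/16) = 3.77 mm²); the sphere at (10.5, 7) is absent (|z−center|=12.400 > r=9); Merging all regions: only the cone at (-3, -1) is present, so the union is just that shape — area = 3.77 mm²; the cube at (1, 14) does not reach this height (z outside [11, 21.5]); Merging all regions: only that combined region is present, so the union is just that shape — area = 3.77 mm²; (whole slice rotated 35° about Z — lengths, areas and connectivity unchanged). So its area = 3.77 mm². Layer 10 (z = 3): the 9×17 cube contributes its full rectangle (area 153.00 mm²); the cone at (-3, -1) does not reach this height (z outside [10, 25.5]); the r=9 sphere at (10.5, 7) contributes a regular 16-gon of circumradius √(9²−8²) = 4.123 (area = (16/2)·4.123²·sin(360°/16) = 52.04 mm²); Taking the union: the regions partially overlap — summed areas 205.04 mm² minus the doubly-counted overlap 14.10 mm² gives 190.94 mm² — area = 190.94 mm²; the cube at (1, 14) is absent (z outside [11, 21.5]); Merging all regions: only that combined region is present, so the union is just that shape — area = 190.94 mm²; (whole slice rotated 35° about Z — lengths, areas and connectivity unchanged). So its area = 190.94 mm². Layer 10 is larger (190.94 vs 3.77 mm²).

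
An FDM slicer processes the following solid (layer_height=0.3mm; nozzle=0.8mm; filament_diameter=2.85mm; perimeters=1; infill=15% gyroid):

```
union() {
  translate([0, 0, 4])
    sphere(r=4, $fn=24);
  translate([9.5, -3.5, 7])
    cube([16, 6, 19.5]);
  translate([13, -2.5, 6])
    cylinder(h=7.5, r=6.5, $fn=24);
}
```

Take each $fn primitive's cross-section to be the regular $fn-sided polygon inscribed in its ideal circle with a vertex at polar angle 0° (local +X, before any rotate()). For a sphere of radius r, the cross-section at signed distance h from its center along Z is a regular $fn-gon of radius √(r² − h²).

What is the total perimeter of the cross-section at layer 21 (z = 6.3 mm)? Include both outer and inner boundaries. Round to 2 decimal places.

61.23 mm

At z = 6.3 mm: the r=4 sphere slices to a regular 24-gon of circumradius 3.273 (√(r²−h²) with h=2.3 from center) (perimeter = 2·24·3.273·sin(180°/24) = 20.50 mm); the cube at (9.5, -3.5) is not intersected at this z (z outside [7, 26.5]); the r=6.5 cylinder at (13, -2.5) gives a regular 24-gon of circumradius 6.5 (constant along its height) (perimeter = 2·24·6.500·sin(180°/24) = 40.72 mm); Merging all regions: the 2 present regions are separate (no shared area or edge), so areas and boundary lengths simply add and each stays a separate island — boundary = 61.23 mm. Overall, the cross-section has 2 separate islands. Total boundary length (outer) = 61.23 mm.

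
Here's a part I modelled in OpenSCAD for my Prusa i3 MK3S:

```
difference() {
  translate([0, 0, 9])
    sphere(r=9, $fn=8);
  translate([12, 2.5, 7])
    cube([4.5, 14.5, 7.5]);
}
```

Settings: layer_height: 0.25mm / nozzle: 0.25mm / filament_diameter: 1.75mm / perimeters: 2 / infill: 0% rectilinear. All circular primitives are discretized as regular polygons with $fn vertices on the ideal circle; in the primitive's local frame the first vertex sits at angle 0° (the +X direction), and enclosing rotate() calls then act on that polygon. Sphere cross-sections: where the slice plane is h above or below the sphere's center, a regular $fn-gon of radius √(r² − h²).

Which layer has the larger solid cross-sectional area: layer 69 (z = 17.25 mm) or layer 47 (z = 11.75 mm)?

Layer 69 (z = 17.25): the r=9 sphere contributes a regular 8-gon of circumradius √(9²−8.25²) = 3.597 (area = (8/2)·3.597²·sin(360°/8) = 36.59 mm²); the cube at (12, 2.5) is absent (z outside [7, 14.5]); Subtracting the remaining from the first: none of the subtracted shapes is present at this height, so the r=9 sphere is unchanged — area = 36.59 mm². So its area = 36.59 mm². Layer 47 (z = 11.75): the sphere: section is a regular 8-gon, circumradius = √(r²−h²) = √(9²−2.75²) = 8.570 (area = (8/2)·8.570²·sin(360°/8) = 207.71 mm²); the 4.5×14.5 cube at (12, 2.5) contributes its full rectangle (area 65.25 mm²); After the difference (first − rest): starting from the r=9 sphere (207.71 mm²), the 4.5×14.5 cube at (12, 2.5) misses the remaining region (no effect) — area = 207.71 mm². So its area = 207.71 mm². Layer 47 is larger (207.71 vs 36.59 mm²).

layer 47 (z = 11.75 mm)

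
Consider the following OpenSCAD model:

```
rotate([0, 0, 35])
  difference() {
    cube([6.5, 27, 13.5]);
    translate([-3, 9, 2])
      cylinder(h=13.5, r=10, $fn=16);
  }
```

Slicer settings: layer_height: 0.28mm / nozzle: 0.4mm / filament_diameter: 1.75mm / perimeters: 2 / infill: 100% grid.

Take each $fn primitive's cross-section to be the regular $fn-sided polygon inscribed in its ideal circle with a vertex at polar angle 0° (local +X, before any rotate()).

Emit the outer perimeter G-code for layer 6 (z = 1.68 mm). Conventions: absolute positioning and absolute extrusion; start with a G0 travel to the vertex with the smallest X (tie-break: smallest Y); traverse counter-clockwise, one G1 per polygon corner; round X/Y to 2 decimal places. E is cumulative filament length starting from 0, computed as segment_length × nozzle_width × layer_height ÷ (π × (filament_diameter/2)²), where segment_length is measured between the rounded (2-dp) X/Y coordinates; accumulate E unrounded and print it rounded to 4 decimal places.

G0 X-15.49 Y22.12 Z1.68
G1 X0.00 Y0.00 E1.2574
G1 X5.32 Y3.73 E1.5600
G1 X-10.16 Y25.85 E2.8171
G1 X-15.49 Y22.12 E3.1201

At z = 1.68 mm: the cube (footprint 6.5×27) is included at this height; the cylinder at (-3, 9) does not reach this height (z outside [2, 15.5]); After the difference (first − rest): none of the subtracted shapes is present at this height, so the 6.5×27 cube is unchanged — 1 connected region; (whole slice rotated 35° about Z — lengths, areas and connectivity unchanged). The outline is a single polygon with 4 vertices. Extrusion per mm of travel: 0.4 × 0.28 / (π × 0.875²) = 0.046564. Accumulating E over each segment gives final E = 3.1201.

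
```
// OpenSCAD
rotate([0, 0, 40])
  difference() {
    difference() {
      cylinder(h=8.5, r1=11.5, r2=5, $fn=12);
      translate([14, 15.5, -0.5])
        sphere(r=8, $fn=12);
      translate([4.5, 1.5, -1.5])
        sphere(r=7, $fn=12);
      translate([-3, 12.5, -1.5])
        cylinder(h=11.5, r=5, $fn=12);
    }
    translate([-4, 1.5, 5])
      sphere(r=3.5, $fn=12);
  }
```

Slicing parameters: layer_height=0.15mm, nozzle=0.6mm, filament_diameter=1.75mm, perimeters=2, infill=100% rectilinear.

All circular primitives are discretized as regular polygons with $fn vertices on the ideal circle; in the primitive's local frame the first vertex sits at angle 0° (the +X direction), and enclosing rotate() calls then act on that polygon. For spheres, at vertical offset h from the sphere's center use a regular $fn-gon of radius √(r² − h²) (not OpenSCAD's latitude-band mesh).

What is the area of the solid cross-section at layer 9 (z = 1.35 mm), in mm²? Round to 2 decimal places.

199.09 mm²

At z = 1.35 mm: the cone contributes a regular 12-gon of circumradius 10.468 (interpolated between r1=11.5 and r2=5 at t=0.159) (area = (12/2)·10.468²·sin(360°/12) = 328.71 mm²); the r=8 sphere at (14, 15.5) slices to a regular 12-gon of circumradius 7.783 (√(r²−h²) with h=1.85 from center) (area = (12/2)·7.783²·sin(360°/12) = 181.73 mm²); the r=7 sphere at (4.5, 1.5) contributes a regular 12-gon of circumradius √(7²−2.85²) = 6.394 (area = (12/2)·6.394²·sin(360°/12) = 122.63 mm²); the r=5 cylinder at (-3, 12.5) contributes a regular 12-gon of circumradius 5 (area = (12/2)·5.000²·sin(360°/12) = 75.00 mm²); Subtracting the remaining from the first: starting from the cone (328.71 mm²), the r=8 sphere at (14, 15.5) misses the remaining region (no effect); the r=7 sphere at (4.5, 1.5) partially overlaps it — only the 118.15 mm² overlap (of its 122.63 mm²) is removed, clipping the outline; the r=5 cylinder at (-3, 12.5) partially overlaps it — only the 11.48 mm² overlap (of its 75.00 mm²) is removed, clipping the outline — area = 199.09 mm²; the sphere at (-4, 1.5) is absent (|z−center|=3.650 > r=3.5); After the difference (first − rest): none of the subtracted shapes is present at this height, so that combined region is unchanged — area = 199.09 mm²; (rotated 40° about Z; rotation is an isometry so areas/perimeters/island counts are preserved). Overall, the cross-section is a single solid region. Net area = 199.09 mm².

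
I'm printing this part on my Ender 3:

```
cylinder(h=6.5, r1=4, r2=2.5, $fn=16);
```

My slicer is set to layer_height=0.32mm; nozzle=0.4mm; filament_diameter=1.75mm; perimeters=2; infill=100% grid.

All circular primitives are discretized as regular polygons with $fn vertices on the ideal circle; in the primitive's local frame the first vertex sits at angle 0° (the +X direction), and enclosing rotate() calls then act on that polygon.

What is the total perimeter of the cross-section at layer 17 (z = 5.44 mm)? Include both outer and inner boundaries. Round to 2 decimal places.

17.13 mm

At z = 5.44 mm: the cone (r1=4→r2=2.5) has section circumradius 2.745 here — a regular 16-gon (perimeter = 2·16·2.745·sin(180°/16) = 17.13 mm). Overall, the cross-section is a single solid region. Total boundary length (outer) = 17.13 mm.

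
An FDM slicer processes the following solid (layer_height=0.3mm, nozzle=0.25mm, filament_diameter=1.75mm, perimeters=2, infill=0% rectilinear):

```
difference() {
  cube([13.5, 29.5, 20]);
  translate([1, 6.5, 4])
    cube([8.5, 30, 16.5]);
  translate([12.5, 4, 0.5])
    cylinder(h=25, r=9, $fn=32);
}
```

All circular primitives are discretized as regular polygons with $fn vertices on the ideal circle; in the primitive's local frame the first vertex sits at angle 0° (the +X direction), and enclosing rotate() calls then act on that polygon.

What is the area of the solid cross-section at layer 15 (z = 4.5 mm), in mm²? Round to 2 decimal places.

114.11 mm²

At z = 4.5 mm: the cube is present — its section is the full 13.5×29.5 rectangle (area 398.25 mm²); the cube at (1, 6.5) (footprint 8.5×30) is included at this height (area 255.00 mm²); the r=9 cylinder at (12.5, 4) gives a regular 32-gon of circumradius 9 (constant along its height) (area = (32/2)·9.000²·sin(360°/32) = 252.84 mm²); After the difference (first − rest): starting from the 13.5×29.5 cube (398.25 mm²), the 8.5×30 cube at (1, 6.5) partially overlaps it — only the 195.50 mm² overlap (of its 255.00 mm²) is removed, clipping the outline; the r=9 cylinder at (12.5, 4) partially overlaps it — only the 88.64 mm² overlap (of its 252.84 mm²) is removed, clipping the outline — area = 114.11 mm². Overall, the cross-section has 2 separate islands. Net area = 114.11 mm².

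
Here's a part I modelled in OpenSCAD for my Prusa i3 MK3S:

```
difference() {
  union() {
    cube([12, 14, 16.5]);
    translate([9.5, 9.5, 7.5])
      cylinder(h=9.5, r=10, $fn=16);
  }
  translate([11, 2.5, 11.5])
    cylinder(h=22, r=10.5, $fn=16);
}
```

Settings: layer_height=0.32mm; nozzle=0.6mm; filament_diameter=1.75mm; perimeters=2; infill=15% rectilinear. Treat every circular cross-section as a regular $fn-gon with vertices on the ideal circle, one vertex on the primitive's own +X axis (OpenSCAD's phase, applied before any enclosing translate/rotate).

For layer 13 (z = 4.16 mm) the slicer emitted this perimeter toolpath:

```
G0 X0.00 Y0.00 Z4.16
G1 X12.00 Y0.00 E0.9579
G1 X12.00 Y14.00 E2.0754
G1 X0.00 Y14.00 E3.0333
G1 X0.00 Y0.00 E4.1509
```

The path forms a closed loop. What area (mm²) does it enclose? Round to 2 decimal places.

Apply the shoelace formula to the sequence of (X, Y) vertices; enclosed area = 168.00 mm².

168.00 mm²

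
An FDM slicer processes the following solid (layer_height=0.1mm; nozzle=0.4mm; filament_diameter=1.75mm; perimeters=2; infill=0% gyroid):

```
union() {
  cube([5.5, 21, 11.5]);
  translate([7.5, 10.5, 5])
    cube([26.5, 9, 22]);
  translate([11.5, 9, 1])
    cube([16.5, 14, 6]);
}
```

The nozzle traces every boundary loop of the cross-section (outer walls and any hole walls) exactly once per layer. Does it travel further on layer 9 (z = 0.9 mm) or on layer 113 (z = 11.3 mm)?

Layer 9 (z = 0.9): the cube (footprint 5.5×21) is included at this height (perimeter 53.00 mm); the cube at (7.5, 10.5) is not intersected at this z (z outside [5, 27]); the cube at (11.5, 9) is not intersected at this z (z outside [1, 7]); Combining (union): only the 5.5×21 cube is present, so the union is just that shape — boundary = 53.00 mm. So its perimeter = 53.00 mm. Layer 113 (z = 11.3): the 5.5×21 cube contributes its full rectangle (perimeter 53.00 mm); the cube at (7.5, 10.5) is present — its section is the full 26.5×9 rectangle (perimeter 71.00 mm); the cube at (11.5, 9) is not intersected at this z (z outside [1, 7]); Taking the union: the 2 present regions are separate (no shared area or edge), so areas and boundary lengths simply add and each stays a separate island — boundary = 124.00 mm. So its perimeter = 124.00 mm. Layer 113 is larger (124.00 vs 53.00 mm).

layer 113 (z = 11.3 mm)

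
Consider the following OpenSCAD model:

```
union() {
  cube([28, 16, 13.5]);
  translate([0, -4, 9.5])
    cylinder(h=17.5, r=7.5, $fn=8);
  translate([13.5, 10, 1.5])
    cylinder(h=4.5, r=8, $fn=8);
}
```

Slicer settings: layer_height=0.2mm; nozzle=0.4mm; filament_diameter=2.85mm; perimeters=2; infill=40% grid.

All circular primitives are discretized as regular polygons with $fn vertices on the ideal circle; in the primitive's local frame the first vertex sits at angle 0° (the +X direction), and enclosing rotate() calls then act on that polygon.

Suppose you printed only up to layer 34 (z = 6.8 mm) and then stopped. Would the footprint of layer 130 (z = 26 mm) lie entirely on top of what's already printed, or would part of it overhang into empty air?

part overhangs

Compare the two slices. At z = 6.8: the cube is present — its section is the full 28×16 rectangle (area 448.00 mm²); the cylinder at (0, -4) does not reach this height (z outside [9.5, 27]); the cylinder at (13.5, 10) is not intersected at this z (z outside [1.5, 6]); Taking the union: only the 28×16 cube is present, so the union is just that shape — area = 448.00 mm². At z = 26: the cube is absent (z outside [0, 13.5]); the r=7.5 cylinder at (0, -4) contributes a regular 8-gon of circumradius 7.5 (area = (8/2)·7.500²·sin(360°/8) = 159.10 mm²); the cylinder at (13.5, 10) is not intersected at this z (z outside [1.5, 6]); Taking the union: only the r=7.5 cylinder at (0, -4) is present, so the union is just that shape — area = 159.10 mm². Checking containment: at z = 26 the cross-section extends beyond the z = 6.8 cross-section by about 146.01 mm².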